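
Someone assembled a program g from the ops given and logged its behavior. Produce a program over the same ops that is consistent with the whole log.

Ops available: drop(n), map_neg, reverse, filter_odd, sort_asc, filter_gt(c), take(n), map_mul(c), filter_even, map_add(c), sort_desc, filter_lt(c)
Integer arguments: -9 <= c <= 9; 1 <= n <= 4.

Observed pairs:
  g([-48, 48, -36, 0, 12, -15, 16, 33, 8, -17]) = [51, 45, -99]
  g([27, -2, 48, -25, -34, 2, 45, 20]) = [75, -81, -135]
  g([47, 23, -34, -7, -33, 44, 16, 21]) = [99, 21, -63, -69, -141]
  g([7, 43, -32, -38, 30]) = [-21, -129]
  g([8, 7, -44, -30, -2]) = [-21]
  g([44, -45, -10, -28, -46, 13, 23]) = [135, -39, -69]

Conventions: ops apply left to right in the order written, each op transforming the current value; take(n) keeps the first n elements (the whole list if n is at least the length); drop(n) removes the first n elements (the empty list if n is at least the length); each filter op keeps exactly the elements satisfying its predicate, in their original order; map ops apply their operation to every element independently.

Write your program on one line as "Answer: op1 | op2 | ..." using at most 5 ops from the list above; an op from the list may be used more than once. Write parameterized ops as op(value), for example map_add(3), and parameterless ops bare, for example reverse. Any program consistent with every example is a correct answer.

filter_odd | map_mul(-3) | reverse | sort_desc

Check, running the answer program on each example:
  [-48, 48, -36, 0, 12, -15, 16, 33, 8, -17] -> [-15, 33, -17] -> [45, -99, 51] -> [51, -99, 45] -> [51, 45, -99]
  [27, -2, 48, -25, -34, 2, 45, 20] -> [27, -25, 45] -> [-81, 75, -135] -> [-135, 75, -81] -> [75, -81, -135]
  [47, 23, -34, -7, -33, 44, 16, 21] -> [47, 23, -7, -33, 21] -> [-141, -69, 21, 99, -63] -> [-63, 99, 21, -69, -141] -> [99, 21, -63, -69, -141]
  [7, 43, -32, -38, 30] -> [7, 43] -> [-21, -129] -> [-129, -21] -> [-21, -129]
  [8, 7, -44, -30, -2] -> [7] -> [-21] -> [-21] -> [-21]
  [44, -45, -10, -28, -46, 13, 23] -> [-45, 13, 23] -> [135, -39, -69] -> [-69, -39, 135] -> [135, -39, -69]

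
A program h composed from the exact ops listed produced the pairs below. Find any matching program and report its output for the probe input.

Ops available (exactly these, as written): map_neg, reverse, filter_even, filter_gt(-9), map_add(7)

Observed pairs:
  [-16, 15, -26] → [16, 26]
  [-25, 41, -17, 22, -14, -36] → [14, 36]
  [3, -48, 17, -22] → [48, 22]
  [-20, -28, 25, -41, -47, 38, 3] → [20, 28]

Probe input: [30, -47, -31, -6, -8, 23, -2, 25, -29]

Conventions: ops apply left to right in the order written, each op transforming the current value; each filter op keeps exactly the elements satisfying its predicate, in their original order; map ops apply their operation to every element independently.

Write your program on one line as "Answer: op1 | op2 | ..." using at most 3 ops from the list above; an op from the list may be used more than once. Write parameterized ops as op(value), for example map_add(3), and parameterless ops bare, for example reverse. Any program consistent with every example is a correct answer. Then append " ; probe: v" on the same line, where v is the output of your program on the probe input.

filter_even | map_neg | filter_gt(-9) ; probe: [6, 8, 2]

Check, running the answer program on each example:
  [-16, 15, -26] -> [-16, -26] -> [16, 26] -> [16, 26]
  [-25, 41, -17, 22, -14, -36] -> [22, -14, -36] -> [-22, 14, 36] -> [14, 36]
  [3, -48, 17, -22] -> [-48, -22] -> [48, 22] -> [48, 22]
  [-20, -28, 25, -41, -47, 38, 3] -> [-20, -28, 38] -> [20, 28, -38] -> [20, 28]
  probe: [30, -47, -31, -6, -8, 23, -2, 25, -29] -> [30, -6, -8, -2] -> [-30, 6, 8, 2] -> [6, 8, 2]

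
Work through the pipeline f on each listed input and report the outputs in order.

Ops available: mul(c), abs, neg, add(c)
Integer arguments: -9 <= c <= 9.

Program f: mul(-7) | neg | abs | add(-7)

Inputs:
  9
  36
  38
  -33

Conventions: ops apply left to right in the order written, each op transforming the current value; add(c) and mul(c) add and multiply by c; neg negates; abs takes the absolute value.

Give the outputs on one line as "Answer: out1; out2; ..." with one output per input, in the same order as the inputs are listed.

56; 245; 259; 224

Execution, op by op:
  9 -> -63 -> 63 -> 63 -> 56
  36 -> -252 -> 252 -> 252 -> 245
  38 -> -266 -> 266 -> 266 -> 259
  -33 -> 231 -> -231 -> 231 -> 224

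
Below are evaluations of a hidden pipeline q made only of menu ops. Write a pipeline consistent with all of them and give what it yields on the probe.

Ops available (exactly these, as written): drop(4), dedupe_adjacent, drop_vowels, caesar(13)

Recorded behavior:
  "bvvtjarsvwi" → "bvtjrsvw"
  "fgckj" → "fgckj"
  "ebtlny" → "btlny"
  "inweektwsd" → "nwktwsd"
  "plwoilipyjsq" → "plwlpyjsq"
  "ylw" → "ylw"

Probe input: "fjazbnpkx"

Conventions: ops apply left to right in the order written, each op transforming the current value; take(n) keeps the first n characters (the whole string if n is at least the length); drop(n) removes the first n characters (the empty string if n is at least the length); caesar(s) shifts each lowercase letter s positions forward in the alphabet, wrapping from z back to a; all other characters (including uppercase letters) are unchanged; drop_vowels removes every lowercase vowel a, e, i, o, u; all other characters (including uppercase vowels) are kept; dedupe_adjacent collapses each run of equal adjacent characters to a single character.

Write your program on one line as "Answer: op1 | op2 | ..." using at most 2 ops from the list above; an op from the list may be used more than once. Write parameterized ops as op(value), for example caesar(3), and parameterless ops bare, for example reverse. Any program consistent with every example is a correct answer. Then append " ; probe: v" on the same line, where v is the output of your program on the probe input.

dedupe_adjacent | drop_vowels ; probe: "fjzbnpkx"

Check, running the answer program on each example:
  "bvvtjarsvwi" -> "bvtjarsvwi" -> "bvtjrsvw"
  "fgckj" -> "fgckj" -> "fgckj"
  "ebtlny" -> "ebtlny" -> "btlny"
  "inweektwsd" -> "inwektwsd" -> "nwktwsd"
  "plwoilipyjsq" -> "plwoilipyjsq" -> "plwlpyjsq"
  "ylw" -> "ylw" -> "ylw"
  probe: "fjazbnpkx" -> "fjazbnpkx" -> "fjzbnpkx"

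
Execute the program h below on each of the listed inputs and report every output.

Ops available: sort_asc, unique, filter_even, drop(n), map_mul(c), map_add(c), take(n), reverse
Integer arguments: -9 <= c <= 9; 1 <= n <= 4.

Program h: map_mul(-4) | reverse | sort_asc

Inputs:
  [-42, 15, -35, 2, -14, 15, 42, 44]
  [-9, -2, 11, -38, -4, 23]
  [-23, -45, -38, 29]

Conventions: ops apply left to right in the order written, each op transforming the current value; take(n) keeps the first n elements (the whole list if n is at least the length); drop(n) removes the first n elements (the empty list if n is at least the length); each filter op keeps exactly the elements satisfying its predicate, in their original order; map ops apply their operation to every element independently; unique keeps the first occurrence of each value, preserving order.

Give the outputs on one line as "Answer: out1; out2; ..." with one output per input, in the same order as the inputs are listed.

Execution, op by op:
  [-42, 15, -35, 2, -14, 15, 42, 44] -> [168, -60, 140, -8, 56, -60, -168, -176] -> [-176, -168, -60, 56, -8, 140, -60, 168] -> [-176, -168, -60, -60, -8, 56, 140, 168]
  [-9, -2, 11, -38, -4, 23] -> [36, 8, -44, 152, 16, -92] -> [-92, 16, 152, -44, 8, 36] -> [-92, -44, 8, 16, 36, 152]
  [-23, -45, -38, 29] -> [92, 180, 152, -116] -> [-116, 152, 180, 92] -> [-116, 92, 152, 180]

[-176, -168, -60, -60, -8, 56, 140, 168]; [-92, -44, 8, 16, 36, 152]; [-116, 92, 152, 180]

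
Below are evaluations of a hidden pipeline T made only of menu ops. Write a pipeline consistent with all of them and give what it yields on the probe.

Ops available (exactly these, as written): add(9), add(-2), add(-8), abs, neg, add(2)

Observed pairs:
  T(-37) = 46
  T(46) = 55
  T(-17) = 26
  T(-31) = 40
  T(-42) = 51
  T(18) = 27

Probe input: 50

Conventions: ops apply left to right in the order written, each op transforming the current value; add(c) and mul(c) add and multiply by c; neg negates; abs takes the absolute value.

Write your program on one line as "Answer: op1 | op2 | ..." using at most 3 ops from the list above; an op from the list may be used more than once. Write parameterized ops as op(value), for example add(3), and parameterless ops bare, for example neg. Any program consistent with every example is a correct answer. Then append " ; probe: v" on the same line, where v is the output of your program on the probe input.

abs | add(9) ; probe: 59

Check, running the answer program on each example:
  -37 -> 37 -> 46
  46 -> 46 -> 55
  -17 -> 17 -> 26
  -31 -> 31 -> 40
  -42 -> 42 -> 51
  18 -> 18 -> 27
  probe: 50 -> 50 -> 59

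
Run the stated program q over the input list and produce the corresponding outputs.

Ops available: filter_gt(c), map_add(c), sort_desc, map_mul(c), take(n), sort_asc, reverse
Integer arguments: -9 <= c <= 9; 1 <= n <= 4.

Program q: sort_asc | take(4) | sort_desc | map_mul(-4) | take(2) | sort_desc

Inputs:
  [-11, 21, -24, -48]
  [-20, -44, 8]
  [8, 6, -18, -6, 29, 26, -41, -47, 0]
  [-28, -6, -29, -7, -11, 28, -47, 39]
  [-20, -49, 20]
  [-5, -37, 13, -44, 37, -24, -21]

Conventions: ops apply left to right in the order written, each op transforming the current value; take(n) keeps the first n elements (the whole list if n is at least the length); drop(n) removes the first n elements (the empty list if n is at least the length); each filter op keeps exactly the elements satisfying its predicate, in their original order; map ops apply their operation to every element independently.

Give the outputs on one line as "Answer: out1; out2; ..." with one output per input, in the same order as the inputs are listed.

[44, -84]; [80, -32]; [72, 24]; [112, 44]; [80, -80]; [96, 84]

Execution, op by op:
  [-11, 21, -24, -48] -> [-48, -24, -11, 21] -> [-48, -24, -11, 21] -> [21, -11, -24, -48] -> [-84, 44, 96, 192] -> [-84, 44] -> [44, -84]
  [-20, -44, 8] -> [-44, -20, 8] -> [-44, -20, 8] -> [8, -20, -44] -> [-32, 80, 176] -> [-32, 80] -> [80, -32]
  [8, 6, -18, -6, 29, 26, -41, -47, 0] -> [-47, -41, -18, -6, 0, 6, 8, 26, 29] -> [-47, -41, -18, -6] -> [-6, -18, -41, -47] -> [24, 72, 164, 188] -> [24, 72] -> [72, 24]
  [-28, -6, -29, -7, -11, 28, -47, 39] -> [-47, -29, -28, -11, -7, -6, 28, 39] -> [-47, -29, -28, -11] -> [-11, -28, -29, -47] -> [44, 112, 116, 188] -> [44, 112] -> [112, 44]
  [-20, -49, 20] -> [-49, -20, 20] -> [-49, -20, 20] -> [20, -20, -49] -> [-80, 80, 196] -> [-80, 80] -> [80, -80]
  [-5, -37, 13, -44, 37, -24, -21] -> [-44, -37, -24, -21, -5, 13, 37] -> [-44, -37, -24, -21] -> [-21, -24, -37, -44] -> [84, 96, 148, 176] -> [84, 96] -> [96, 84]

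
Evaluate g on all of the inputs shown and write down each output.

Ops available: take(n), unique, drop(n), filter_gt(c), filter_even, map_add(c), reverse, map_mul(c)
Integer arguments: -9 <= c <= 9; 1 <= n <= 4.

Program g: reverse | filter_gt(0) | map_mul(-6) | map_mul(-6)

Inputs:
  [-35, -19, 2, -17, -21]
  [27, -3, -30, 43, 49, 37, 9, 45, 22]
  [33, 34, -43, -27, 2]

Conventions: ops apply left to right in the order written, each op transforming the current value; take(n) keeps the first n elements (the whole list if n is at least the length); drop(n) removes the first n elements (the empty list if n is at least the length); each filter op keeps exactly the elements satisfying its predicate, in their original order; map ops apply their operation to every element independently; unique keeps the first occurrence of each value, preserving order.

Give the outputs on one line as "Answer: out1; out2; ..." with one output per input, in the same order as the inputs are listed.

Execution, op by op:
  [-35, -19, 2, -17, -21] -> [-21, -17, 2, -19, -35] -> [2] -> [-12] -> [72]
  [27, -3, -30, 43, 49, 37, 9, 45, 22] -> [22, 45, 9, 37, 49, 43, -30, -3, 27] -> [22, 45, 9, 37, 49, 43, 27] -> [-132, -270, -54, -222, -294, -258, -162] -> [792, 1620, 324, 1332, 1764, 1548, 972]
  [33, 34, -43, -27, 2] -> [2, -27, -43, 34, 33] -> [2, 34, 33] -> [-12, -204, -198] -> [72, 1224, 1188]

[72]; [792, 1620, 324, 1332, 1764, 1548, 972]; [72, 1224, 1188]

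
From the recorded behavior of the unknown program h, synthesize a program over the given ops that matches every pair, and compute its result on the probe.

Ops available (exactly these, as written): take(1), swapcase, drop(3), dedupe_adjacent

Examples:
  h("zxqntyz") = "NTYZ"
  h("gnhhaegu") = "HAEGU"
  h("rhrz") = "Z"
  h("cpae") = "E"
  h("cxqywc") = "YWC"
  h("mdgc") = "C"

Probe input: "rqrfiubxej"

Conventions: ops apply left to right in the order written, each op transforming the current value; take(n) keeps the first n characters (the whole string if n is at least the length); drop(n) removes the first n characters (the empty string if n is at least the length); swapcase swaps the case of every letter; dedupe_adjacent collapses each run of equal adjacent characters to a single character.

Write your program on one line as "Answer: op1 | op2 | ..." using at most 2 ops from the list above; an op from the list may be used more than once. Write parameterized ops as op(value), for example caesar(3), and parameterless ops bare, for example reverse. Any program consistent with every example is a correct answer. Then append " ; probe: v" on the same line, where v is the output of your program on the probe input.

swapcase | drop(3) ; probe: "FIUBXEJ"

Check, running the answer program on each example:
  "zxqntyz" -> "ZXQNTYZ" -> "NTYZ"
  "gnhhaegu" -> "GNHHAEGU" -> "HAEGU"
  "rhrz" -> "RHRZ" -> "Z"
  "cpae" -> "CPAE" -> "E"
  "cxqywc" -> "CXQYWC" -> "YWC"
  "mdgc" -> "MDGC" -> "C"
  probe: "rqrfiubxej" -> "RQRFIUBXEJ" -> "FIUBXEJ"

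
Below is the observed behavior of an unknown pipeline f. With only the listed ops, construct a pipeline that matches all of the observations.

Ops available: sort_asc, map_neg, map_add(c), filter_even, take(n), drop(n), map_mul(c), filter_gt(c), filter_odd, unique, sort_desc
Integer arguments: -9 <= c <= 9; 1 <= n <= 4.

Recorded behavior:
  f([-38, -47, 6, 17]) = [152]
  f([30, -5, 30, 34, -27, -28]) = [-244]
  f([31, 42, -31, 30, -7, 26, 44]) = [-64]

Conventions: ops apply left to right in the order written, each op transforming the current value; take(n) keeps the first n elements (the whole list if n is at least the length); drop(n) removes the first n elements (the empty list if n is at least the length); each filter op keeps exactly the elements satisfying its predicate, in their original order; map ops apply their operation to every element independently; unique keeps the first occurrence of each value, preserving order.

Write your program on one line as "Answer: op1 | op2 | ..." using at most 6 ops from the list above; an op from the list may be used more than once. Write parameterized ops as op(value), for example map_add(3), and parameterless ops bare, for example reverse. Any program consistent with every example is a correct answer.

unique | map_neg | map_mul(-9) | drop(3) | filter_odd | map_add(-1)

Check, running the answer program on each example:
  [-38, -47, 6, 17] -> [-38, -47, 6, 17] -> [38, 47, -6, -17] -> [-342, -423, 54, 153] -> [153] -> [153] -> [152]
  [30, -5, 30, 34, -27, -28] -> [30, -5, 34, -27, -28] -> [-30, 5, -34, 27, 28] -> [270, -45, 306, -243, -252] -> [-243, -252] -> [-243] -> [-244]
  [31, 42, -31, 30, -7, 26, 44] -> [31, 42, -31, 30, -7, 26, 44] -> [-31, -42, 31, -30, 7, -26, -44] -> [279, 378, -279, 270, -63, 234, 396] -> [270, -63, 234, 396] -> [-63] -> [-64]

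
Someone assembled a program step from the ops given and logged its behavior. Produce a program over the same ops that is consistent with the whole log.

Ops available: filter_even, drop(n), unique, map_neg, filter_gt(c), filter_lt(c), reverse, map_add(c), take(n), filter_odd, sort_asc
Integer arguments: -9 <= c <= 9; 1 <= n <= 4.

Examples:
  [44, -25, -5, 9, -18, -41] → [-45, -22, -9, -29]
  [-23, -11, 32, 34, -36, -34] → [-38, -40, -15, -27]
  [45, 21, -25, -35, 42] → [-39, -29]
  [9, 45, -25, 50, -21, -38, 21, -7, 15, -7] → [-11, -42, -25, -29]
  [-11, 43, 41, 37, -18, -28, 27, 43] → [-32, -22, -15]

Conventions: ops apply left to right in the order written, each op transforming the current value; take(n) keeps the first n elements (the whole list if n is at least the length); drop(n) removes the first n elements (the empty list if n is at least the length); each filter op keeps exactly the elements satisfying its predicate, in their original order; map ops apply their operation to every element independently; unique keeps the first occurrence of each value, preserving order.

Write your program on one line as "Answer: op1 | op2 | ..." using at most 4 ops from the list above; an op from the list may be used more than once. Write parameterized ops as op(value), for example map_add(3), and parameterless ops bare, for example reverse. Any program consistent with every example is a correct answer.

filter_lt(-2) | unique | map_add(-4) | reverse

Check, running the answer program on each example:
  [44, -25, -5, 9, -18, -41] -> [-25, -5, -18, -41] -> [-25, -5, -18, -41] -> [-29, -9, -22, -45] -> [-45, -22, -9, -29]
  [-23, -11, 32, 34, -36, -34] -> [-23, -11, -36, -34] -> [-23, -11, -36, -34] -> [-27, -15, -40, -38] -> [-38, -40, -15, -27]
  [45, 21, -25, -35, 42] -> [-25, -35] -> [-25, -35] -> [-29, -39] -> [-39, -29]
  [9, 45, -25, 50, -21, -38, 21, -7, 15, -7] -> [-25, -21, -38, -7, -7] -> [-25, -21, -38, -7] -> [-29, -25, -42, -11] -> [-11, -42, -25, -29]
  [-11, 43, 41, 37, -18, -28, 27, 43] -> [-11, -18, -28] -> [-11, -18, -28] -> [-15, -22, -32] -> [-32, -22, -15]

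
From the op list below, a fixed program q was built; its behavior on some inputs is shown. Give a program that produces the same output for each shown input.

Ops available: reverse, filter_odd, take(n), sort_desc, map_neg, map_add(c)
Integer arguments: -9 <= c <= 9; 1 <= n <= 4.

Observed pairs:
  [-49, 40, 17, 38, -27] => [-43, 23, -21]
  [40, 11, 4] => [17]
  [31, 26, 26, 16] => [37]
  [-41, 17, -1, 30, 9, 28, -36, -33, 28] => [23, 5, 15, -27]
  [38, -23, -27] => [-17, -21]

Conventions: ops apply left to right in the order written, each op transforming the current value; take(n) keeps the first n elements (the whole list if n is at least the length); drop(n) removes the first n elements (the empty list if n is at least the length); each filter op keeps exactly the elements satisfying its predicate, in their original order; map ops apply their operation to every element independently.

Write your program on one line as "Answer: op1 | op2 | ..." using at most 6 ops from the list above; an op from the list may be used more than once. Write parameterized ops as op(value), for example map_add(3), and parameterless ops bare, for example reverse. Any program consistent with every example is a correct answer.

reverse | filter_odd | map_add(6) | take(4) | reverse

Check, running the answer program on each example:
  [-49, 40, 17, 38, -27] -> [-27, 38, 17, 40, -49] -> [-27, 17, -49] -> [-21, 23, -43] -> [-21, 23, -43] -> [-43, 23, -21]
  [40, 11, 4] -> [4, 11, 40] -> [11] -> [17] -> [17] -> [17]
  [31, 26, 26, 16] -> [16, 26, 26, 31] -> [31] -> [37] -> [37] -> [37]
  [-41, 17, -1, 30, 9, 28, -36, -33, 28] -> [28, -33, -36, 28, 9, 30, -1, 17, -41] -> [-33, 9, -1, 17, -41] -> [-27, 15, 5, 23, -35] -> [-27, 15, 5, 23] -> [23, 5, 15, -27]
  [38, -23, -27] -> [-27, -23, 38] -> [-27, -23] -> [-21, -17] -> [-21, -17] -> [-17, -21]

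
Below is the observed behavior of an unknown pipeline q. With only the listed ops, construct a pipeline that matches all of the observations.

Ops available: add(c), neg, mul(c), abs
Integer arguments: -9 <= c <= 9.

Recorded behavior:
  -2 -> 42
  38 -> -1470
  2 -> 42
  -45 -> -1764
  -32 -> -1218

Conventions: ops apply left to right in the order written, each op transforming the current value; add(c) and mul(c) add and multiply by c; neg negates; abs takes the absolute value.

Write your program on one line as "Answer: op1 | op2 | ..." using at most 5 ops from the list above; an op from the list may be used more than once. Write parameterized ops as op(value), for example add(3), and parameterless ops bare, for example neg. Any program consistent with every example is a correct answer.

abs | neg | add(3) | mul(-7) | mul(-6)

Check, running the answer program on each example:
  -2 -> 2 -> -2 -> 1 -> -7 -> 42
  38 -> 38 -> -38 -> -35 -> 245 -> -1470
  2 -> 2 -> -2 -> 1 -> -7 -> 42
  -45 -> 45 -> -45 -> -42 -> 294 -> -1764
  -32 -> 32 -> -32 -> -29 -> 203 -> -1218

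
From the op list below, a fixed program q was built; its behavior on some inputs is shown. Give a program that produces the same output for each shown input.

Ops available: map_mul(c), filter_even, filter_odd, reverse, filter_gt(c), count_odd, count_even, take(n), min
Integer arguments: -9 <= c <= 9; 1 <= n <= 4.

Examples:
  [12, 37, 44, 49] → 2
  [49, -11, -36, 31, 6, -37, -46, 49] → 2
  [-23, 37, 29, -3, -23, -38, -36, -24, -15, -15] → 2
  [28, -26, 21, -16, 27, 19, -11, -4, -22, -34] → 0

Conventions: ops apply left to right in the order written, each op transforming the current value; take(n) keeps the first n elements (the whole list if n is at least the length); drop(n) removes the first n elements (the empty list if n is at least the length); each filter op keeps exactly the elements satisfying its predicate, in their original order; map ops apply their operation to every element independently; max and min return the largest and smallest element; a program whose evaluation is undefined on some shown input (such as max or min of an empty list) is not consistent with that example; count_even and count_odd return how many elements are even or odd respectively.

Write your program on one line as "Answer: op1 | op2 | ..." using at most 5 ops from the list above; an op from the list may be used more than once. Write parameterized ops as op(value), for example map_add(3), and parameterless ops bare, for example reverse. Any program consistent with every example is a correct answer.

map_mul(7) | reverse | take(3) | count_odd

Check, running the answer program on each example:
  [12, 37, 44, 49] -> [84, 259, 308, 343] -> [343, 308, 259, 84] -> [343, 308, 259] -> 2
  [49, -11, -36, 31, 6, -37, -46, 49] -> [343, -77, -252, 217, 42, -259, -322, 343] -> [343, -322, -259, 42, 217, -252, -77, 343] -> [343, -322, -259] -> 2
  [-23, 37, 29, -3, -23, -38, -36, -24, -15, -15] -> [-161, 259, 203, -21, -161, -266, -252, -168, -105, -105] -> [-105, -105, -168, -252, -266, -161, -21, 203, 259, -161] -> [-105, -105, -168] -> 2
  [28, -26, 21, -16, 27, 19, -11, -4, -22, -34] -> [196, -182, 147, -112, 189, 133, -77, -28, -154, -238] -> [-238, -154, -28, -77, 133, 189, -112, 147, -182, 196] -> [-238, -154, -28] -> 0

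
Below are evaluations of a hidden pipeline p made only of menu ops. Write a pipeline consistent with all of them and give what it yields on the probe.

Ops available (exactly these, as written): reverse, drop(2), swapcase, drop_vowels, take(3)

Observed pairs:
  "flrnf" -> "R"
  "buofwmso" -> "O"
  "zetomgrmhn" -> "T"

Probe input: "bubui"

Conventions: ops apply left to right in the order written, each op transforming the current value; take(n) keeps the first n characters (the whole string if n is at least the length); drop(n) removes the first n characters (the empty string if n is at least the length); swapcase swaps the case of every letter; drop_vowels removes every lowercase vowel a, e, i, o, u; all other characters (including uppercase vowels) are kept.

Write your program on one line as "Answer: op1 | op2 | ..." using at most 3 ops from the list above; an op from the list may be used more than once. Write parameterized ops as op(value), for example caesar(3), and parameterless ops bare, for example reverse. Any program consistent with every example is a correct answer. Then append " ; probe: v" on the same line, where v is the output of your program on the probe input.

take(3) | swapcase | drop(2) ; probe: "B"

Check, running the answer program on each example:
  "flrnf" -> "flr" -> "FLR" -> "R"
  "buofwmso" -> "buo" -> "BUO" -> "O"
  "zetomgrmhn" -> "zet" -> "ZET" -> "T"
  probe: "bubui" -> "bub" -> "BUB" -> "B"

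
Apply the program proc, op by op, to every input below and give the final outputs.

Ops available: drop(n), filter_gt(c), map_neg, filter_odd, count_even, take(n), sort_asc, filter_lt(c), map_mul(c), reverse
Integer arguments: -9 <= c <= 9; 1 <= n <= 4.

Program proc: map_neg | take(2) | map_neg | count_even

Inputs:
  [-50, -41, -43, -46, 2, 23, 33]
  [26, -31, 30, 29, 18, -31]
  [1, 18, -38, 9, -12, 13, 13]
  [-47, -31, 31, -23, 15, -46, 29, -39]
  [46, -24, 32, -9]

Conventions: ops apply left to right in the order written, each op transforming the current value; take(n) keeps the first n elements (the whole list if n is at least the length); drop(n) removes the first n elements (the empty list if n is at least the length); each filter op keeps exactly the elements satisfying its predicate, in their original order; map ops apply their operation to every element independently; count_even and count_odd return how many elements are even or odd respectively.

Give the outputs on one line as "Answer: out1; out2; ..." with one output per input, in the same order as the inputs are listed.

1; 1; 1; 0; 2

Execution, op by op:
  [-50, -41, -43, -46, 2, 23, 33] -> [50, 41, 43, 46, -2, -23, -33] -> [50, 41] -> [-50, -41] -> 1
  [26, -31, 30, 29, 18, -31] -> [-26, 31, -30, -29, -18, 31] -> [-26, 31] -> [26, -31] -> 1
  [1, 18, -38, 9, -12, 13, 13] -> [-1, -18, 38, -9, 12, -13, -13] -> [-1, -18] -> [1, 18] -> 1
  [-47, -31, 31, -23, 15, -46, 29, -39] -> [47, 31, -31, 23, -15, 46, -29, 39] -> [47, 31] -> [-47, -31] -> 0
  [46, -24, 32, -9] -> [-46, 24, -32, 9] -> [-46, 24] -> [46, -24] -> 2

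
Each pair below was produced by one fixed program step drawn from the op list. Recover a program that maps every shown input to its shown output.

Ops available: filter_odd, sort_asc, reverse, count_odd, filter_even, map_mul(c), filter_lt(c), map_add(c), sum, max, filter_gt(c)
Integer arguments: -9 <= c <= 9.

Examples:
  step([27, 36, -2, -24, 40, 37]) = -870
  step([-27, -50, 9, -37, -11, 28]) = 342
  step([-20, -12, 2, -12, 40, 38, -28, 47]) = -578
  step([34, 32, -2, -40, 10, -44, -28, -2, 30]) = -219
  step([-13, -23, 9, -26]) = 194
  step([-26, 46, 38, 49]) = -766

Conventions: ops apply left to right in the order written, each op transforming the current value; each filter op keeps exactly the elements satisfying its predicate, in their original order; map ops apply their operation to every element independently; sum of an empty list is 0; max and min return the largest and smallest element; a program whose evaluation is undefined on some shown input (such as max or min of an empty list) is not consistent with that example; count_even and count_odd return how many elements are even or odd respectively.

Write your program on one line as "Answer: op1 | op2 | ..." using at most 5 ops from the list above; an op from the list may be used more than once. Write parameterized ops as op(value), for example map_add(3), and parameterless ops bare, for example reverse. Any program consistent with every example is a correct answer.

map_add(5) | map_mul(-6) | map_add(-1) | sum

Check, running the answer program on each example:
  [27, 36, -2, -24, 40, 37] -> [32, 41, 3, -19, 45, 42] -> [-192, -246, -18, 114, -270, -252] -> [-193, -247, -19, 113, -271, -253] -> -870
  [-27, -50, 9, -37, -11, 28] -> [-22, -45, 14, -32, -6, 33] -> [132, 270, -84, 192, 36, -198] -> [131, 269, -85, 191, 35, -199] -> 342
  [-20, -12, 2, -12, 40, 38, -28, 47] -> [-15, -7, 7, -7, 45, 43, -23, 52] -> [90, 42, -42, 42, -270, -258, 138, -312] -> [89, 41, -43, 41, -271, -259, 137, -313] -> -578
  [34, 32, -2, -40, 10, -44, -28, -2, 30] -> [39, 37, 3, -35, 15, -39, -23, 3, 35] -> [-234, -222, -18, 210, -90, 234, 138, -18, -210] -> [-235, -223, -19, 209, -91, 233, 137, -19, -211] -> -219
  [-13, -23, 9, -26] -> [-8, -18, 14, -21] -> [48, 108, -84, 126] -> [47, 107, -85, 125] -> 194
  [-26, 46, 38, 49] -> [-21, 51, 43, 54] -> [126, -306, -258, -324] -> [125, -307, -259, -325] -> -766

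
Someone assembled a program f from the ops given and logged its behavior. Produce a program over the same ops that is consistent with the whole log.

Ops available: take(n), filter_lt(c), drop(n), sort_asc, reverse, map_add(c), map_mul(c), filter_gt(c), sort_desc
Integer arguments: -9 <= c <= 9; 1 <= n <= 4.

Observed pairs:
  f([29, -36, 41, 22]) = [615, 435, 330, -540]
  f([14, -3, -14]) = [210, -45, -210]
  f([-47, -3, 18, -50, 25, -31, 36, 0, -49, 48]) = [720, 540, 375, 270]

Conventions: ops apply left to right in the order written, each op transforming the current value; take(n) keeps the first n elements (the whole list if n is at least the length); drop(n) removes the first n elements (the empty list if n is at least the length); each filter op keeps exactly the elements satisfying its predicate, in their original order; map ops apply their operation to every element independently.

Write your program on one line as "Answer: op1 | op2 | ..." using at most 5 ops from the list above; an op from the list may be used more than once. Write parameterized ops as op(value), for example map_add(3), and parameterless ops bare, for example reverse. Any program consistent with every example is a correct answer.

reverse | map_mul(-5) | map_mul(-3) | sort_desc | take(4)

Check, running the answer program on each example:
  [29, -36, 41, 22] -> [22, 41, -36, 29] -> [-110, -205, 180, -145] -> [330, 615, -540, 435] -> [615, 435, 330, -540] -> [615, 435, 330, -540]
  [14, -3, -14] -> [-14, -3, 14] -> [70, 15, -70] -> [-210, -45, 210] -> [210, -45, -210] -> [210, -45, -210]
  [-47, -3, 18, -50, 25, -31, 36, 0, -49, 48] -> [48, -49, 0, 36, -31, 25, -50, 18, -3, -47] -> [-240, 245, 0, -180, 155, -125, 250, -90, 15, 235] -> [720, -735, 0, 540, -465, 375, -750, 270, -45, -705] -> [720, 540, 375, 270, 0, -45, -465, -705, -735, -750] -> [720, 540, 375, 270]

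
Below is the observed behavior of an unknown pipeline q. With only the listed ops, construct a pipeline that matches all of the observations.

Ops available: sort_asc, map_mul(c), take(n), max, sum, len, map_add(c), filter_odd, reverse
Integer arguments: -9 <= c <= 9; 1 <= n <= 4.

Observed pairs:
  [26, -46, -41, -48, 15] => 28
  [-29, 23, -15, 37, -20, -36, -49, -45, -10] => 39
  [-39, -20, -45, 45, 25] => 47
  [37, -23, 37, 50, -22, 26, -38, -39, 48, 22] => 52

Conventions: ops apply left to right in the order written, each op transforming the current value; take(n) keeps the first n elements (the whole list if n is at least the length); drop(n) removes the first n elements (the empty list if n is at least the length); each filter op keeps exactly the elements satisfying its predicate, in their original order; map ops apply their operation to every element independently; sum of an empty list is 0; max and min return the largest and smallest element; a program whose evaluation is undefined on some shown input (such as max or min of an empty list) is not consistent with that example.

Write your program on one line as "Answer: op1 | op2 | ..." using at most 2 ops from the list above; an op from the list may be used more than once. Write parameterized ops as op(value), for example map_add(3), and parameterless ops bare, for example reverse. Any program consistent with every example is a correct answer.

map_add(2) | max

Check, running the answer program on each example:
  [26, -46, -41, -48, 15] -> [28, -44, -39, -46, 17] -> 28
  [-29, 23, -15, 37, -20, -36, -49, -45, -10] -> [-27, 25, -13, 39, -18, -34, -47, -43, -8] -> 39
  [-39, -20, -45, 45, 25] -> [-37, -18, -43, 47, 27] -> 47
  [37, -23, 37, 50, -22, 26, -38, -39, 48, 22] -> [39, -21, 39, 52, -20, 28, -36, -37, 50, 24] -> 52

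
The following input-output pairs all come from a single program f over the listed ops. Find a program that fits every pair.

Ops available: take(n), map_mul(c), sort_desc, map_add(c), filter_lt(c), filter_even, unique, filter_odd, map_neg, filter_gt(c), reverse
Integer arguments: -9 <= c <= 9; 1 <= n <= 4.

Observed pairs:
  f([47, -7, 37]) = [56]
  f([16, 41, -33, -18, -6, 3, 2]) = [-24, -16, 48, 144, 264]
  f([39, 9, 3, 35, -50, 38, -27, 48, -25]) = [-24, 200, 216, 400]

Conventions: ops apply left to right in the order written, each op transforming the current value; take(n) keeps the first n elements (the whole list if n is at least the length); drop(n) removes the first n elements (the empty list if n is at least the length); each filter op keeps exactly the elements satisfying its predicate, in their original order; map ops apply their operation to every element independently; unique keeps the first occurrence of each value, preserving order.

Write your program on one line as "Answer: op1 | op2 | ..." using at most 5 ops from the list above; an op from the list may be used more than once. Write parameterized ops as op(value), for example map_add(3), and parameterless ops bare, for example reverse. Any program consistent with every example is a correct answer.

sort_desc | map_neg | filter_gt(-7) | map_mul(8)

Check, running the answer program on each example:
  [47, -7, 37] -> [47, 37, -7] -> [-47, -37, 7] -> [7] -> [56]
  [16, 41, -33, -18, -6, 3, 2] -> [41, 16, 3, 2, -6, -18, -33] -> [-41, -16, -3, -2, 6, 18, 33] -> [-3, -2, 6, 18, 33] -> [-24, -16, 48, 144, 264]
  [39, 9, 3, 35, -50, 38, -27, 48, -25] -> [48, 39, 38, 35, 9, 3, -25, -27, -50] -> [-48, -39, -38, -35, -9, -3, 25, 27, 50] -> [-3, 25, 27, 50] -> [-24, 200, 216, 400]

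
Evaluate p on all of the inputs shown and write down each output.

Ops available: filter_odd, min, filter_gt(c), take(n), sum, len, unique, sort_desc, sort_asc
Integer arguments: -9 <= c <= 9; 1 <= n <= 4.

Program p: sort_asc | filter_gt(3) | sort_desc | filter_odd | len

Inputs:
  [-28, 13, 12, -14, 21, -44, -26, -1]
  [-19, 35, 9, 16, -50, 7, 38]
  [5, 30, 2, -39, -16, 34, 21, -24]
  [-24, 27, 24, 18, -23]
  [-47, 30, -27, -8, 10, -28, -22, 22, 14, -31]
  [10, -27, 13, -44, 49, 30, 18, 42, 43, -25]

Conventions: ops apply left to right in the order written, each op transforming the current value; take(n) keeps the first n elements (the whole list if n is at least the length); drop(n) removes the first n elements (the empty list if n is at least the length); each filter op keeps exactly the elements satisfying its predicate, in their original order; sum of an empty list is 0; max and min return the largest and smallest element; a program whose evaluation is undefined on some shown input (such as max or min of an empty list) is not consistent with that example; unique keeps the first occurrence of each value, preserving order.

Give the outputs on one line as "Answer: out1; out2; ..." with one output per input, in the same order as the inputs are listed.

2; 3; 2; 1; 0; 3

Execution, op by op:
  [-28, 13, 12, -14, 21, -44, -26, -1] -> [-44, -28, -26, -14, -1, 12, 13, 21] -> [12, 13, 21] -> [21, 13, 12] -> [21, 13] -> 2
  [-19, 35, 9, 16, -50, 7, 38] -> [-50, -19, 7, 9, 16, 35, 38] -> [7, 9, 16, 35, 38] -> [38, 35, 16, 9, 7] -> [35, 9, 7] -> 3
  [5, 30, 2, -39, -16, 34, 21, -24] -> [-39, -24, -16, 2, 5, 21, 30, 34] -> [5, 21, 30, 34] -> [34, 30, 21, 5] -> [21, 5] -> 2
  [-24, 27, 24, 18, -23] -> [-24, -23, 18, 24, 27] -> [18, 24, 27] -> [27, 24, 18] -> [27] -> 1
  [-47, 30, -27, -8, 10, -28, -22, 22, 14, -31] -> [-47, -31, -28, -27, -22, -8, 10, 14, 22, 30] -> [10, 14, 22, 30] -> [30, 22, 14, 10] -> [] -> 0
  [10, -27, 13, -44, 49, 30, 18, 42, 43, -25] -> [-44, -27, -25, 10, 13, 18, 30, 42, 43, 49] -> [10, 13, 18, 30, 42, 43, 49] -> [49, 43, 42, 30, 18, 13, 10] -> [49, 43, 13] -> 3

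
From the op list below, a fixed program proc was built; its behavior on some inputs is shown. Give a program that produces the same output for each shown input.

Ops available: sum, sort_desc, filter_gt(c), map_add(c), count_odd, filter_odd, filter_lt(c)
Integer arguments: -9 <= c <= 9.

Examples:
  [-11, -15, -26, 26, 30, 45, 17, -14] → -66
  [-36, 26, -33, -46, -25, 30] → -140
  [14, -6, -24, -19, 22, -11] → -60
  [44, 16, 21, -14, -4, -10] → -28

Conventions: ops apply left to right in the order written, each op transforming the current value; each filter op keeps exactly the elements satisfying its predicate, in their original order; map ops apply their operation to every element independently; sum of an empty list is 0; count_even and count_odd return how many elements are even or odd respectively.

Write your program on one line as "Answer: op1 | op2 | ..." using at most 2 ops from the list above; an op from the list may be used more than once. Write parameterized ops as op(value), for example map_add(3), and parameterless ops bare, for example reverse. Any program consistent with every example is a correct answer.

filter_lt(-1) | sum

Check, running the answer program on each example:
  [-11, -15, -26, 26, 30, 45, 17, -14] -> [-11, -15, -26, -14] -> -66
  [-36, 26, -33, -46, -25, 30] -> [-36, -33, -46, -25] -> -140
  [14, -6, -24, -19, 22, -11] -> [-6, -24, -19, -11] -> -60
  [44, 16, 21, -14, -4, -10] -> [-14, -4, -10] -> -28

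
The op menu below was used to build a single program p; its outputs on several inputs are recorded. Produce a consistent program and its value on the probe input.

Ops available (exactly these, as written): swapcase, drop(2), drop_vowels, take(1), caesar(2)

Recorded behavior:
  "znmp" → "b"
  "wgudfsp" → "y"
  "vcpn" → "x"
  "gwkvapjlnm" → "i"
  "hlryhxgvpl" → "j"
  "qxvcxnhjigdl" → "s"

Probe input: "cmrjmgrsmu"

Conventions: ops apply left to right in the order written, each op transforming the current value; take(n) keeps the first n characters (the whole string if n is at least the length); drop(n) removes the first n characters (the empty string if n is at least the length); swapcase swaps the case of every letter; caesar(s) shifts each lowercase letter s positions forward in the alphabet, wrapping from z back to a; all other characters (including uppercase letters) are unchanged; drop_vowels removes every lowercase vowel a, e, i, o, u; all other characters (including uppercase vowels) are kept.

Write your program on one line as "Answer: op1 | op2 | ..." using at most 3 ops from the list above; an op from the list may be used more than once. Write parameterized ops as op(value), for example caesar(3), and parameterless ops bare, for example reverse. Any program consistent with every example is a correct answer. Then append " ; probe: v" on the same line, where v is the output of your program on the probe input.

drop_vowels | caesar(2) | take(1) ; probe: "e"

Check, running the answer program on each example:
  "znmp" -> "znmp" -> "bpor" -> "b"
  "wgudfsp" -> "wgdfsp" -> "yifhur" -> "y"
  "vcpn" -> "vcpn" -> "xerp" -> "x"
  "gwkvapjlnm" -> "gwkvpjlnm" -> "iymxrlnpo" -> "i"
  "hlryhxgvpl" -> "hlryhxgvpl" -> "jntajzixrn" -> "j"
  "qxvcxnhjigdl" -> "qxvcxnhjgdl" -> "szxezpjlifn" -> "s"
  probe: "cmrjmgrsmu" -> "cmrjmgrsm" -> "eotloituo" -> "e"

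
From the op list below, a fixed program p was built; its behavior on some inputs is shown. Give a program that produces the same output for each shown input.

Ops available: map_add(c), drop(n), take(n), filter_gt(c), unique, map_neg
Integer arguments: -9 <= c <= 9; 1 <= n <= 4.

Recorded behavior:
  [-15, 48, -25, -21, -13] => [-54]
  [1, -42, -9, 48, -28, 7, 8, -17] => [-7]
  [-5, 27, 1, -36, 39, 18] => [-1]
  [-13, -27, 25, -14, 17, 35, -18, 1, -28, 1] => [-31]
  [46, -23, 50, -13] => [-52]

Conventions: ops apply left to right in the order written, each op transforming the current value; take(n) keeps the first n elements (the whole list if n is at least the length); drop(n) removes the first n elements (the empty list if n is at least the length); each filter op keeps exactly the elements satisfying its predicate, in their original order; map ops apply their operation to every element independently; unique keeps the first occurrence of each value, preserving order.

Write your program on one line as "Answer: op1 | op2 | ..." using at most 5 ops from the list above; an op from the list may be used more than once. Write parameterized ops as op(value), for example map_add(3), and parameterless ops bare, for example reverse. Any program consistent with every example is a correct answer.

map_add(6) | filter_gt(-3) | map_neg | take(1)

Check, running the answer program on each example:
  [-15, 48, -25, -21, -13] -> [-9, 54, -19, -15, -7] -> [54] -> [-54] -> [-54]
  [1, -42, -9, 48, -28, 7, 8, -17] -> [7, -36, -3, 54, -22, 13, 14, -11] -> [7, 54, 13, 14] -> [-7, -54, -13, -14] -> [-7]
  [-5, 27, 1, -36, 39, 18] -> [1, 33, 7, -30, 45, 24] -> [1, 33, 7, 45, 24] -> [-1, -33, -7, -45, -24] -> [-1]
  [-13, -27, 25, -14, 17, 35, -18, 1, -28, 1] -> [-7, -21, 31, -8, 23, 41, -12, 7, -22, 7] -> [31, 23, 41, 7, 7] -> [-31, -23, -41, -7, -7] -> [-31]
  [46, -23, 50, -13] -> [52, -17, 56, -7] -> [52, 56] -> [-52, -56] -> [-52]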